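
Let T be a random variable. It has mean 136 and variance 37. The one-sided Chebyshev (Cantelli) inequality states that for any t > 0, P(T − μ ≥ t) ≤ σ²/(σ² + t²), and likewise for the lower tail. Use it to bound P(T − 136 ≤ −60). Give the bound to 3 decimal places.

Here σ² = 37 and t = 60, so σ² + t² = 3637.
Cantelli's bound: 37/3637 = 0.0102.

0.010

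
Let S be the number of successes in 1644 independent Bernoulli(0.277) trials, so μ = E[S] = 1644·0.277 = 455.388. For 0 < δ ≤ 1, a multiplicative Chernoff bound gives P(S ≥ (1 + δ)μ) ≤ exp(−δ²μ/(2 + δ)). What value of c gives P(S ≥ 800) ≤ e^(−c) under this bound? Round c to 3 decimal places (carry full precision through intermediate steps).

Write 800 = (1 + δ)μ, so δ = 800/455.388 − 1 = 0.7567437…
Then the exponent is δ²μ/(2 + δ) = (800 − μ)² / (μ·(2 + δ)) = 94.598188.

94.598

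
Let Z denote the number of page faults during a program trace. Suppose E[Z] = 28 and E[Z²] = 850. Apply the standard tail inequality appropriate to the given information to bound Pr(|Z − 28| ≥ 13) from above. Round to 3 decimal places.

0.391

The first two moments determine the variance, so Chebyshev's inequality is the sharpest standard bound available.
Var(Z) = E[Z²] − (E[Z])² = 850 − 784 = 66.
Chebyshev's inequality: Pr(|Z − μ| ≥ t) ≤ Var(Z)/t² = 66/169 = 0.3905.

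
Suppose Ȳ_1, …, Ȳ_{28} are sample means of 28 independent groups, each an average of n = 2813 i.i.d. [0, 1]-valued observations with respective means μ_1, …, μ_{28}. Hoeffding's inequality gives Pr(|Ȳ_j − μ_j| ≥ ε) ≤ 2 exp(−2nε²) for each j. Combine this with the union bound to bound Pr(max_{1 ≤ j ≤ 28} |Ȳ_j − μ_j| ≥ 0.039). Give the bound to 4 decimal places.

0.0108

Per-experiment Hoeffding bound: 2·exp(−2·2813·0.039²) = 2·exp(−8.55715) = 0.00038433.
Union bound over 28 events: 28·0.00038433 = 0.01076.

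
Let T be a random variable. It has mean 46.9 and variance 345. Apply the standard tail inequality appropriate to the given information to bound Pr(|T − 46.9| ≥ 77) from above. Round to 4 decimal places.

Mean and variance are known, so Chebyshev's inequality applies.
Chebyshev: Pr(|T − μ| ≥ t) ≤ Var(T)/t².
Bound = 345 / 5929 = 0.0582.

0.0582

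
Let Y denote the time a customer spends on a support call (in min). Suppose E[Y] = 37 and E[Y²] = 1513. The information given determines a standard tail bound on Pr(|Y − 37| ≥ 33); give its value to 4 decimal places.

The first two moments determine the variance, so Chebyshev's inequality is the sharpest standard bound available.
Var(Y) = E[Y²] − (E[Y])² = 1513 − 1369 = 144.
Chebyshev's inequality: Pr(|Y − μ| ≥ t) ≤ Var(Y)/t² = 144/1089 = 0.1322.

0.1322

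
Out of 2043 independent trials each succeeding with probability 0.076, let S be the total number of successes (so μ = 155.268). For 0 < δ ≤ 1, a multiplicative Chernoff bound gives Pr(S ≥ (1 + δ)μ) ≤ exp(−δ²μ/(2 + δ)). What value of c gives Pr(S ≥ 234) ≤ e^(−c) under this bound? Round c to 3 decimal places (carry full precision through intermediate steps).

15.924

Write 234 = (1 + δ)μ, so δ = 234/155.268 − 1 = 0.5070716…
Then the exponent is δ²μ/(2 + δ) = (234 − μ)² / (μ·(2 + δ)) = 15.924062.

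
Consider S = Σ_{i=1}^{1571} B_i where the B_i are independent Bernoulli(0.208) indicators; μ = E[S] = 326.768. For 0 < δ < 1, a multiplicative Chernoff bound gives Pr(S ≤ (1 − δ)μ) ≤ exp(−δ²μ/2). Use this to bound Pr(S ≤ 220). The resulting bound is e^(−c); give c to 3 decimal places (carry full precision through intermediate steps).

Write 220 = (1 − δ)μ, so δ = 1 − 220/326.768 = 0.3267395…
Then the exponent is δ²μ/2 = (μ − 220)²/(2μ) = 17.442659.

17.443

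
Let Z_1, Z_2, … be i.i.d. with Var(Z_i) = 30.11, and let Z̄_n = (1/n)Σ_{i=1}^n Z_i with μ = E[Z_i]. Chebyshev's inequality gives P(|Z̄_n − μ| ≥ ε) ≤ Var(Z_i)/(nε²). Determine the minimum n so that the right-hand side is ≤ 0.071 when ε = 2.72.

58

Require 30.11/(n·2.72²) ≤ 0.071, i.e. n ≥ 30.11/(0.071·2.72²) = 57.321.
The smallest integer n is 58.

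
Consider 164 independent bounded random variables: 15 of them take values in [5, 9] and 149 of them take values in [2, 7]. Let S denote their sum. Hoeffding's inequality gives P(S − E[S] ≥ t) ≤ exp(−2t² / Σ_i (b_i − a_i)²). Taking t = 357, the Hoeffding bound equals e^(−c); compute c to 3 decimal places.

Σ(b_i − a_i)² = 15·4² + 149·5² = 3965.
c = 2t² / 3965 = 2·357² / 3965 = 64.2870.

64.287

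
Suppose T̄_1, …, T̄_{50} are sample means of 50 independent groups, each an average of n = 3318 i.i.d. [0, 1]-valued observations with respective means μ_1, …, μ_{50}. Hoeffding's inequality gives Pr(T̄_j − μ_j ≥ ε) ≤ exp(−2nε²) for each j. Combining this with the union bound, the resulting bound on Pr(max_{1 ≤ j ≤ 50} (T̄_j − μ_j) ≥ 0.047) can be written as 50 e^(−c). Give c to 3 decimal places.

14.659

Union bound over the 50 events: Pr(max_{1 ≤ j ≤ 50} (T̄_j − μ_j) ≥ 0.047) ≤ 50·exp(−2nε²) = 50 exp(−2·3318·0.047²).
So c = 2·3318·0.047² = 14.6589.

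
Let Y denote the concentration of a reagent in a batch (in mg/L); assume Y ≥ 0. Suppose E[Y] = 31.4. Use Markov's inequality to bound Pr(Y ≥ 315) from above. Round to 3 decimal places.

Markov's inequality: for a non-negative random variable, Pr(Y ≥ a) ≤ E[Y]/a.
Here E[Y] = 31.4 and a = 315, so the bound is 31.4/315 = 0.0997.

0.100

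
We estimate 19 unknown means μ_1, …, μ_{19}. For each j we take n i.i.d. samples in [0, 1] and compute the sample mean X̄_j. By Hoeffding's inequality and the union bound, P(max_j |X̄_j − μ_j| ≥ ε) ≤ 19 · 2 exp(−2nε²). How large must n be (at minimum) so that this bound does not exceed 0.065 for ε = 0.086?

431

Need 2·19·exp(−2nε²) ≤ 0.065, i.e. exp(−2nε²) ≤ 0.065/38.
So 2nε² ≥ ln(38/0.065) = 6.370954.
Hence n ≥ 6.370954/(2·0.086²) = 430.703.
The smallest integer n is 431.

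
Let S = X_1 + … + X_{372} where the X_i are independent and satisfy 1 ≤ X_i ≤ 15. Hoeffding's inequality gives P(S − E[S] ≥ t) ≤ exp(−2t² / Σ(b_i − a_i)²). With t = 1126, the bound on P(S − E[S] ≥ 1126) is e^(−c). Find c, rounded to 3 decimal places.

34.778

Σ(b_i − a_i)² = 372·(14)² = 72912.
c = 2t²/72912 = 2·1126²/72912 = 34.7783.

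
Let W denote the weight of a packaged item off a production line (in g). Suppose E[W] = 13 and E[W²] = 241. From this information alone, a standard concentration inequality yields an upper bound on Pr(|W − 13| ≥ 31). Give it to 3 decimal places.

The first two moments determine the variance, so Chebyshev's inequality is the sharpest standard bound available.
Var(W) = E[W²] − (E[W])² = 241 − 169 = 72.
Chebyshev's inequality: Pr(|W − μ| ≥ t) ≤ Var(W)/t² = 72/961 = 0.0749.

0.075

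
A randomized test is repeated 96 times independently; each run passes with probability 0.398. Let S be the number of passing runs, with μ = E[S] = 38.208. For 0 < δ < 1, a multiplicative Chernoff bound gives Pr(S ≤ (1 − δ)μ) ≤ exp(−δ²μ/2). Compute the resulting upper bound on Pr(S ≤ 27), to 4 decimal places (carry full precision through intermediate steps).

Write 27 = (1 − δ)μ, so δ = 1 − 27/38.208 = 0.2933417…
Then the exponent is δ²μ/2 = (μ − 27)²/(2μ) = 1.643887.
Bound = exp(−1.643887) = 0.19323.

0.1932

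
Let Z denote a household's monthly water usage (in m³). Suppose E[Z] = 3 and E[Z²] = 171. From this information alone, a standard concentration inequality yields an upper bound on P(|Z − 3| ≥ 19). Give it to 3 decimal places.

0.449

The first two moments determine the variance, so Chebyshev's inequality is the sharpest standard bound available.
Var(Z) = E[Z²] − (E[Z])² = 171 − 9 = 162.
Chebyshev's inequality: P(|Z − μ| ≥ t) ≤ Var(Z)/t² = 162/361 = 0.4488.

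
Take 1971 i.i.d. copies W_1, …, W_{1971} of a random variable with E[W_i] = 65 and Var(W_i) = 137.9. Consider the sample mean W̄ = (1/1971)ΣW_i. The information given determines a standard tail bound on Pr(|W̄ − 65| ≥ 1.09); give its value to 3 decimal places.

0.059

With mean and variance of each term known, Chebyshev's inequality bounds the deviation of the sum (or sample mean).
Var(W̄) = Var(W_i)/n = 137.9/1971 = 0.069964.
Chebyshev: Pr(|W̄ − 65| ≥ 1.09) ≤ Var(W̄)/(1.09)² = 137.9/(1971·1.09²) = 0.0589.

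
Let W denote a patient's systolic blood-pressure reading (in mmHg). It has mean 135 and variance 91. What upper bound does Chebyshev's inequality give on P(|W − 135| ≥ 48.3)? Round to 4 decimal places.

Chebyshev: P(|W − μ| ≥ t) ≤ Var(W)/t².
Bound = 91 / 2332.89 = 0.0390.

0.0390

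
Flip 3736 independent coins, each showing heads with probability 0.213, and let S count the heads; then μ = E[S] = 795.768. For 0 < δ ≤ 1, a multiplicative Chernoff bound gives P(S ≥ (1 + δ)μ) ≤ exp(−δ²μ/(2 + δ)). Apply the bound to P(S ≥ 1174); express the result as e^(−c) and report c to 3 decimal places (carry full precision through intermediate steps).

Write 1174 = (1 + δ)μ, so δ = 1174/795.768 − 1 = 0.4753044…
Then the exponent is δ²μ/(2 + δ) = (1174 − μ)² / (μ·(2 + δ)) = 72.627561.

72.628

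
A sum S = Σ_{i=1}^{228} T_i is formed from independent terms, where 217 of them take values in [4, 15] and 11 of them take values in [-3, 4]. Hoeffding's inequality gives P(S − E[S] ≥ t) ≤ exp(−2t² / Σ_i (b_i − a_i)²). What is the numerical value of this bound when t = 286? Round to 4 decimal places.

Σ(b_i − a_i)² = 217·11² + 11·7² = 26796.
Exponent = 2·286² / 26796 = 6.10509.
Bound = exp(−6.10509) = 0.00223.

0.0022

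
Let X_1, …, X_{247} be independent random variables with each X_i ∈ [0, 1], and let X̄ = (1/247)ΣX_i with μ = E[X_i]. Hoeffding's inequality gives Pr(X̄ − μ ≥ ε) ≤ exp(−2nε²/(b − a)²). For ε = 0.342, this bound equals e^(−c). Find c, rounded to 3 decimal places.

c = 2nε²/(b − a)² = 2·247·0.342² / 1² = 57.7802.

57.780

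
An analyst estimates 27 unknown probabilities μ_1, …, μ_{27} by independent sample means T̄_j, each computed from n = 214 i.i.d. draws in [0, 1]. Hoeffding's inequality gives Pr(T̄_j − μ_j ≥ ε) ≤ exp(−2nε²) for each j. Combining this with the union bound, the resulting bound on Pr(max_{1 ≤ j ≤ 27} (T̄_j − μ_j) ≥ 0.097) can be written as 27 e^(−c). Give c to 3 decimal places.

4.027

Union bound over the 27 events: Pr(max_{1 ≤ j ≤ 27} (T̄_j − μ_j) ≥ 0.097) ≤ 27·exp(−2nε²) = 27 exp(−2·214·0.097²).
So c = 2·214·0.097² = 4.0271.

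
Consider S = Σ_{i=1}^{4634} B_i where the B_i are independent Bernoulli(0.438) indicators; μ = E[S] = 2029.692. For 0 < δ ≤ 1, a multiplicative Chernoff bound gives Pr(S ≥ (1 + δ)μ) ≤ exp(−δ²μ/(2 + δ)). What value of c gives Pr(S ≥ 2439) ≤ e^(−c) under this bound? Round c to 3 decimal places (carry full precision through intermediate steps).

Write 2439 = (1 + δ)μ, so δ = 2439/2029.692 − 1 = 0.2016602…
Then the exponent is δ²μ/(2 + δ) = (2439 − μ)² / (μ·(2 + δ)) = 37.490397.

37.490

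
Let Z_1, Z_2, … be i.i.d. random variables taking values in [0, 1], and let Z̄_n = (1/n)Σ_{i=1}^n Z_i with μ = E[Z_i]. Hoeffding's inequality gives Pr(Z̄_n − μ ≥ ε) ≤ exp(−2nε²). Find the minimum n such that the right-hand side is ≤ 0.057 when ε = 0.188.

41

Require exp(−2nε²) ≤ 0.057, i.e. 2nε² ≥ ln(1/0.057) = 2.864704.
So n ≥ 2.864704 / (2·0.188²) = 40.526.
The smallest integer n is 41.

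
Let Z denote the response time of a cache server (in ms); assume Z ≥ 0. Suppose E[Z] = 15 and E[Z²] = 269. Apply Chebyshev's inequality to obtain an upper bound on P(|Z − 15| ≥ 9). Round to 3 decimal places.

0.543

Var(Z) = E[Z²] − (E[Z])² = 269 − 225 = 44.
Chebyshev's inequality: P(|Z − μ| ≥ t) ≤ Var(Z)/t² = 44/81 = 0.5432.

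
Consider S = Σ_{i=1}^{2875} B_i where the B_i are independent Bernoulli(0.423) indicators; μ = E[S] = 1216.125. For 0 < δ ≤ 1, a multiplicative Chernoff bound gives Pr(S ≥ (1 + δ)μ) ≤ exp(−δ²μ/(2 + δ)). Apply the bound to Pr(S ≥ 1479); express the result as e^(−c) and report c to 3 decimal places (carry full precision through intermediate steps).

25.640

Write 1479 = (1 + δ)μ, so δ = 1479/1216.125 − 1 = 0.2161579…
Then the exponent is δ²μ/(2 + δ) = (1479 − μ)² / (μ·(2 + δ)) = 25.640097.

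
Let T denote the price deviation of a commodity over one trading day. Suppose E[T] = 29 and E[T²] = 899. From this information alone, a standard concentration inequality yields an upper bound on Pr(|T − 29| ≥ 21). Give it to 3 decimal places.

0.132

The first two moments determine the variance, so Chebyshev's inequality is the sharpest standard bound available.
Var(T) = E[T²] − (E[T])² = 899 − 841 = 58.
Chebyshev's inequality: Pr(|T − μ| ≥ t) ≤ Var(T)/t² = 58/441 = 0.1315.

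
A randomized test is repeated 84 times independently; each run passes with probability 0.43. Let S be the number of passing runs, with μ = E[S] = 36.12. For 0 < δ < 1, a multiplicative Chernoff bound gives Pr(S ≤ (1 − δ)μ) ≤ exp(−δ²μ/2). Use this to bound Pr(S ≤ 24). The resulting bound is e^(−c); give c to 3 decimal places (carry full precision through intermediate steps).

Write 24 = (1 − δ)μ, so δ = 1 − 24/36.12 = 0.3355482…
Then the exponent is δ²μ/2 = (μ − 24)²/(2μ) = 2.033422.

2.033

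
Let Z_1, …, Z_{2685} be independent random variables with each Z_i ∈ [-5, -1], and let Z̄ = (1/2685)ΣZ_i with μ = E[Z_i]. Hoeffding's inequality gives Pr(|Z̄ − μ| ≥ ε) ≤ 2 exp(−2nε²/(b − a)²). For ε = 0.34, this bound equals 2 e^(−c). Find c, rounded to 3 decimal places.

c = 2nε²/(b − a)² = 2·2685·0.34² / 4² = 38.7983.

38.798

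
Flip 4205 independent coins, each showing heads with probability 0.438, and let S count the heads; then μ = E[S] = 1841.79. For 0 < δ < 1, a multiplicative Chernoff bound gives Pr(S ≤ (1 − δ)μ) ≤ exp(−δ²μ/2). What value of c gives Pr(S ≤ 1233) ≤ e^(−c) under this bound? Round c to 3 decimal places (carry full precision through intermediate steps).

Write 1233 = (1 − δ)μ, so δ = 1 − 1233/1841.79 = 0.3305426…
Then the exponent is δ²μ/2 = (μ − 1233)²/(2μ) = 100.615506.

100.616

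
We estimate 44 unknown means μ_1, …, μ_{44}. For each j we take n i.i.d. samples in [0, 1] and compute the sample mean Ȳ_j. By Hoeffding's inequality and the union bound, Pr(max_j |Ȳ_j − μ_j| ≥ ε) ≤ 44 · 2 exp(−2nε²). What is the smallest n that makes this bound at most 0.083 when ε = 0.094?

Need 2·44·exp(−2nε²) ≤ 0.083, i.e. exp(−2nε²) ≤ 0.083/88.
So 2nε² ≥ ln(88/0.083) = 6.966251.
Hence n ≥ 6.966251/(2·0.094²) = 394.197.
The smallest integer n is 395.

395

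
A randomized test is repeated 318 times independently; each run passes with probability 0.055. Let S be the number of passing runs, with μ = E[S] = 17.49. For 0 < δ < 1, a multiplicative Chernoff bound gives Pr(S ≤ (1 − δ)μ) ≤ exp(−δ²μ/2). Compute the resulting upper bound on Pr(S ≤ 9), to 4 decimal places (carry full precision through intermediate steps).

0.1274

Write 9 = (1 − δ)μ, so δ = 1 − 9/17.49 = 0.4854202…
Then the exponent is δ²μ/2 = (μ − 9)²/(2μ) = 2.060609.
Bound = exp(−2.060609) = 0.12738.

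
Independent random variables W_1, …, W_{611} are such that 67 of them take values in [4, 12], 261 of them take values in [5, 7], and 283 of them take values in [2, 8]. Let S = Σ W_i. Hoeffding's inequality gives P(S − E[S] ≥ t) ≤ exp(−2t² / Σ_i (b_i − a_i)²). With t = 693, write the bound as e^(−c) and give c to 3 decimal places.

61.888

Σ(b_i − a_i)² = 67·8² + 261·2² + 283·6² = 15520.
c = 2t² / 15520 = 2·693² / 15520 = 61.8878.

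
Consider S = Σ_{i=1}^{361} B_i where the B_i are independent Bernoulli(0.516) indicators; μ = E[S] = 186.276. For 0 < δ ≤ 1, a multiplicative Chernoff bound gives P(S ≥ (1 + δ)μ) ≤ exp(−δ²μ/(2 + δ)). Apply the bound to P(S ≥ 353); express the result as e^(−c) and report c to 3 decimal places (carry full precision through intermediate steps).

Write 353 = (1 + δ)μ, so δ = 353/186.276 − 1 = 0.8950375…
Then the exponent is δ²μ/(2 + δ) = (353 − μ)² / (μ·(2 + δ)) = 51.544835.

51.545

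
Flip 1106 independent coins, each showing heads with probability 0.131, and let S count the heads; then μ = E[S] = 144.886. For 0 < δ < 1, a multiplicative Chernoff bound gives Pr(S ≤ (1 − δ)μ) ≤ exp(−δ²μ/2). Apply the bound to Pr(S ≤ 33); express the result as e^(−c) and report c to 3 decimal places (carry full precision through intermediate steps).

43.201

Write 33 = (1 − δ)μ, so δ = 1 − 33/144.886 = 0.7722347…
Then the exponent is δ²μ/2 = (μ − 33)²/(2μ) = 43.201127.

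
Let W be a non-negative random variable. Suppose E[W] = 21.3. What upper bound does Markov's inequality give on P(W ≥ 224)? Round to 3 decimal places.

0.095

Markov's inequality: for a non-negative random variable, P(W ≥ a) ≤ E[W]/a.
Here E[W] = 21.3 and a = 224, so the bound is 21.3/224 = 0.0951.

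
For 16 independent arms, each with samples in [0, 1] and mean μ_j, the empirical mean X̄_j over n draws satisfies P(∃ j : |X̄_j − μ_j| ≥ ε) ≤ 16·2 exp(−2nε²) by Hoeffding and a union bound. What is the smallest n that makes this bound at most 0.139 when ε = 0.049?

1133

Need 2·16·exp(−2nε²) ≤ 0.139, i.e. exp(−2nε²) ≤ 0.139/32.
So 2nε² ≥ ln(32/0.139) = 5.439017.
Hence n ≥ 5.439017/(2·0.049²) = 1132.657.
The smallest integer n is 1133.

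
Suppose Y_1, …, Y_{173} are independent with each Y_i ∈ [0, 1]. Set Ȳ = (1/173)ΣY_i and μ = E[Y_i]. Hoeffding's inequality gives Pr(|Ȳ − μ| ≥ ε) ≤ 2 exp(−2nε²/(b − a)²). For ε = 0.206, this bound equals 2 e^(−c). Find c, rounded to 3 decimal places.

14.683

c = 2nε²/(b − a)² = 2·173·0.206² / 1² = 14.6829.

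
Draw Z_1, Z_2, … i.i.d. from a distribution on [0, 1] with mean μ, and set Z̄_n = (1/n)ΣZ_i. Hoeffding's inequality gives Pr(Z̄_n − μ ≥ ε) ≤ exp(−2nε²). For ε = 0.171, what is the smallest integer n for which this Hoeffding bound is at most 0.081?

Require exp(−2nε²) ≤ 0.081, i.e. 2nε² ≥ ln(1/0.081) = 2.513306.
So n ≥ 2.513306 / (2·0.171²) = 42.976.
The smallest integer n is 43.

43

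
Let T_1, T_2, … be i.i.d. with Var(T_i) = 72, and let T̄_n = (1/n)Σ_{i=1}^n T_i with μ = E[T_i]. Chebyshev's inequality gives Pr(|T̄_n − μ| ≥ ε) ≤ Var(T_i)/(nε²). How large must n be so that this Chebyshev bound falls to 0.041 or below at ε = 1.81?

537

Require 72/(n·1.81²) ≤ 0.041, i.e. n ≥ 72/(0.041·1.81²) = 536.033.
The smallest integer n is 537.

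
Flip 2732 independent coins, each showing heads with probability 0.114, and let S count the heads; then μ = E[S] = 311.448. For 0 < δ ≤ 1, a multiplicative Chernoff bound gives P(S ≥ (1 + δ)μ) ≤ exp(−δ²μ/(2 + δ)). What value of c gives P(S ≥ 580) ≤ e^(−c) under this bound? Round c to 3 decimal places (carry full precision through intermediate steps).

80.902

Write 580 = (1 + δ)μ, so δ = 580/311.448 − 1 = 0.8622691…
Then the exponent is δ²μ/(2 + δ) = (580 − μ)² / (μ·(2 + δ)) = 80.902281.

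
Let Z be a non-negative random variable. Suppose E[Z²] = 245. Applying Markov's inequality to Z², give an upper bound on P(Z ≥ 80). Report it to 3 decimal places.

Since Z ≥ 0, the event {Z ≥ 80} is the same as {Z² ≥ 6400}.
Markov's inequality applied to Z² gives P(Z² ≥ 6400) ≤ E[Z²]/6400 = 245/6400 = 0.0383.

0.038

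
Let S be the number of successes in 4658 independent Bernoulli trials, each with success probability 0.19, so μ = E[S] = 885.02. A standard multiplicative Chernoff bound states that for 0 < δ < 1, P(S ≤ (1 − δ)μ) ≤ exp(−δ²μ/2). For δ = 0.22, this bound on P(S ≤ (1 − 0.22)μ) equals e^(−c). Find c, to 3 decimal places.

c = δ²μ/2 = 0.22²·885.02/2 = 21.4175.

21.417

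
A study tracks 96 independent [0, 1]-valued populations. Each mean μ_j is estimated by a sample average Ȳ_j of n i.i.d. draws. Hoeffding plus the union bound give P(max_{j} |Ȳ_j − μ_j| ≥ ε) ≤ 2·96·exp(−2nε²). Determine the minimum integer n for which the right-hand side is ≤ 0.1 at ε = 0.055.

1250

Need 2·96·exp(−2nε²) ≤ 0.1, i.e. exp(−2nε²) ≤ 0.1/192.
So 2nε² ≥ ln(192/0.1) = 7.560080.
Hence n ≥ 7.560080/(2·0.055²) = 1249.600.
The smallest integer n is 1250.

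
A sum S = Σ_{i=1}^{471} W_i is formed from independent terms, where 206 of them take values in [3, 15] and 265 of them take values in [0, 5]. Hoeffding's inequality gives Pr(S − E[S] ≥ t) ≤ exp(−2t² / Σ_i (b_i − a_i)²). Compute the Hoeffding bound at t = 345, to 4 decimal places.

Σ(b_i − a_i)² = 206·12² + 265·5² = 36289.
Exponent = 2·345² / 36289 = 6.55984.
Bound = exp(−6.55984) = 0.00142.

0.0014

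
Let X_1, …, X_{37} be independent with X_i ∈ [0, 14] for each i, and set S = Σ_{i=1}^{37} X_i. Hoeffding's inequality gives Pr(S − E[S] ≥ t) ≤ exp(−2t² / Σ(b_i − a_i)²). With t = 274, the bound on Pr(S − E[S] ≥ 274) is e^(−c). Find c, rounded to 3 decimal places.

Σ(b_i − a_i)² = 37·(14)² = 7252.
c = 2t²/7252 = 2·274²/7252 = 20.7049.

20.705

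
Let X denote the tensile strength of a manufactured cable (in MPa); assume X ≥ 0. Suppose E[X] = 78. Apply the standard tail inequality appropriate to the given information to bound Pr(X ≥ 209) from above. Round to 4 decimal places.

Only the mean of a non-negative variable is known, so Markov's inequality is the applicable tail bound.
Markov's inequality: for a non-negative random variable, Pr(X ≥ a) ≤ E[X]/a.
Here E[X] = 78 and a = 209, so the bound is 78/209 = 0.3732.

0.3732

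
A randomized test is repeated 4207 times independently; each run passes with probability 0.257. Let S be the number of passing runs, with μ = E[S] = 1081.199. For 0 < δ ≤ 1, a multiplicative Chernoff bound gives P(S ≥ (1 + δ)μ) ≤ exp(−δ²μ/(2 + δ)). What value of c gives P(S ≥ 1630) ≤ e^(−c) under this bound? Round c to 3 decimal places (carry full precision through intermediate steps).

Write 1630 = (1 + δ)μ, so δ = 1630/1081.199 − 1 = 0.5075856…
Then the exponent is δ²μ/(2 + δ) = (1630 − μ)² / (μ·(2 + δ)) = 111.088318.

111.088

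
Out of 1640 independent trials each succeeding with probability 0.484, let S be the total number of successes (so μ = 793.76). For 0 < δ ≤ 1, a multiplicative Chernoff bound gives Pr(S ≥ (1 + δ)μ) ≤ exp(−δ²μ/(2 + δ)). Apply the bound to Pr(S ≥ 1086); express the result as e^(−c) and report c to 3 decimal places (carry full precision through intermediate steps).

45.434

Write 1086 = (1 + δ)μ, so δ = 1086/793.76 − 1 = 0.3681717…
Then the exponent is δ²μ/(2 + δ) = (1086 − μ)² / (μ·(2 + δ)) = 45.433575.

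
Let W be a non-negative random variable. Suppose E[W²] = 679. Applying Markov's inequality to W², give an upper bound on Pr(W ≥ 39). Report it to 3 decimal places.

Since W ≥ 0, the event {W ≥ 39} is the same as {W² ≥ 1521}.
Markov's inequality applied to W² gives Pr(W² ≥ 1521) ≤ E[W²]/1521 = 679/1521 = 0.4464.

0.446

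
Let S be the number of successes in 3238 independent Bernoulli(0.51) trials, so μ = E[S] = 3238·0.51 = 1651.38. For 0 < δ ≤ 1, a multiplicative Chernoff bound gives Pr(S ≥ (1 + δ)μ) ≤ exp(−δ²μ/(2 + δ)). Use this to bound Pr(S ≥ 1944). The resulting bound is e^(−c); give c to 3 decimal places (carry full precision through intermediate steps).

Write 1944 = (1 + δ)μ, so δ = 1944/1651.38 − 1 = 0.1771973…
Then the exponent is δ²μ/(2 + δ) = (1944 − μ)² / (μ·(2 + δ)) = 23.815692.

23.816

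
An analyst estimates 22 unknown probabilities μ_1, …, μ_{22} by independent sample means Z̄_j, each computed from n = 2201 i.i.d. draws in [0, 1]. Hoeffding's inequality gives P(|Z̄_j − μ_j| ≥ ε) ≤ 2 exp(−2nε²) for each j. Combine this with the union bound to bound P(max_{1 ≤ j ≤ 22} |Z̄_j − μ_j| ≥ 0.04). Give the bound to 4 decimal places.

Per-experiment Hoeffding bound: 2·exp(−2·2201·0.04²) = 2·exp(−7.04320) = 0.0017467.
Union bound over 22 events: 22·0.0017467 = 0.03843.

0.0384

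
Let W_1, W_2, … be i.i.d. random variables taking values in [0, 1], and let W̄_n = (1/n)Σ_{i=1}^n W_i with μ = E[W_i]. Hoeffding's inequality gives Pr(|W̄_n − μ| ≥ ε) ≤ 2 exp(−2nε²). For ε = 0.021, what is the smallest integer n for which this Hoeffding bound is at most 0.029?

Require 2·exp(−2nε²) ≤ 0.029, i.e. 2nε² ≥ ln(2/0.029) = 4.233607.
So n ≥ 4.233607 / (2·0.021²) = 4800.008.
The smallest integer n is 4801.

4801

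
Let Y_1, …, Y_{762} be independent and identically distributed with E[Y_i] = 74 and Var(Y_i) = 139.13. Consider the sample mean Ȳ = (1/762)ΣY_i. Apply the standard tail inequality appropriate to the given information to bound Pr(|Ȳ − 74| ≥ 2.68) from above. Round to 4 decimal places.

0.0254

With mean and variance of each term known, Chebyshev's inequality bounds the deviation of the sum (or sample mean).
Var(Ȳ) = Var(Y_i)/n = 139.13/762 = 0.18259.
Chebyshev: Pr(|Ȳ − 74| ≥ 2.68) ≤ Var(Ȳ)/(2.68)² = 139.13/(762·2.68²) = 0.0254.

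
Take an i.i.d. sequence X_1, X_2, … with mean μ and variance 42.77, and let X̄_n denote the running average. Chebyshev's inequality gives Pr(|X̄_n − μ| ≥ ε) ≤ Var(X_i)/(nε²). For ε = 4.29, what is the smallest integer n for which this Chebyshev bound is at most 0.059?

40

Require 42.77/(n·4.29²) ≤ 0.059, i.e. n ≥ 42.77/(0.059·4.29²) = 39.389.
The smallest integer n is 40.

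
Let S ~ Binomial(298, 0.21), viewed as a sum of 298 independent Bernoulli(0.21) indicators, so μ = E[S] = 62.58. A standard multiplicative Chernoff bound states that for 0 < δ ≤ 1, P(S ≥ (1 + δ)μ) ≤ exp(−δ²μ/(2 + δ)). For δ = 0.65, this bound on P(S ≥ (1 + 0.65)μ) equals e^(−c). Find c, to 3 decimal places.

c = δ²μ/(2 + δ) = 0.65²·62.58/(2 + 0.65) = 9.9774.

9.977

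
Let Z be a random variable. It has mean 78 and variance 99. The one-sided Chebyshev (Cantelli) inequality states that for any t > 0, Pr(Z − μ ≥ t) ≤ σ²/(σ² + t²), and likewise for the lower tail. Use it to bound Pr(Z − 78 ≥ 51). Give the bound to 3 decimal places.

Here σ² = 99 and t = 51, so σ² + t² = 2700.
Cantelli's bound: 99/2700 = 0.0367.

0.037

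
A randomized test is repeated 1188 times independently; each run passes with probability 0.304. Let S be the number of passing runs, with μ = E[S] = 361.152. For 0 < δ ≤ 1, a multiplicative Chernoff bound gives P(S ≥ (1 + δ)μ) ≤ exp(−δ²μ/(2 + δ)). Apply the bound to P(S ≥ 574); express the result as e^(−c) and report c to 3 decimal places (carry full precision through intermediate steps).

48.446

Write 574 = (1 + δ)μ, so δ = 574/361.152 − 1 = 0.5893585…
Then the exponent is δ²μ/(2 + δ) = (574 − μ)² / (μ·(2 + δ)) = 48.445890.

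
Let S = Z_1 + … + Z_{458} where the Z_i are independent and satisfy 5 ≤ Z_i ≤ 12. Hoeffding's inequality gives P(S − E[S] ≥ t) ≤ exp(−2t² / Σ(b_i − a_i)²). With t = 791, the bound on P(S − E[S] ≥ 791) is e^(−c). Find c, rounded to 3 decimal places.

Σ(b_i − a_i)² = 458·(7)² = 22442.
c = 2t²/22442 = 2·791²/22442 = 55.7598.

55.760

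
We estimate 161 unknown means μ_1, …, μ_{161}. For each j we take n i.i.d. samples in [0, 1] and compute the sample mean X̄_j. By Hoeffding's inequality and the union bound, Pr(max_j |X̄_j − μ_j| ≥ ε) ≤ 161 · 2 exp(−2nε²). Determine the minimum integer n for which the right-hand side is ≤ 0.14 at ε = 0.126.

244

Need 2·161·exp(−2nε²) ≤ 0.14, i.e. exp(−2nε²) ≤ 0.14/322.
So 2nε² ≥ ln(322/0.14) = 7.740664.
Hence n ≥ 7.740664/(2·0.126²) = 243.785.
The smallest integer n is 244.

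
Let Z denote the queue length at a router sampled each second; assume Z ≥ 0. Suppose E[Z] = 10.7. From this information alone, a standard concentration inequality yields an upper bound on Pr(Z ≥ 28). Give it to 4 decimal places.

Only the mean of a non-negative variable is known, so Markov's inequality is the applicable tail bound.
Markov's inequality: for a non-negative random variable, Pr(Z ≥ a) ≤ E[Z]/a.
Here E[Z] = 10.7 and a = 28, so the bound is 10.7/28 = 0.3821.

0.3821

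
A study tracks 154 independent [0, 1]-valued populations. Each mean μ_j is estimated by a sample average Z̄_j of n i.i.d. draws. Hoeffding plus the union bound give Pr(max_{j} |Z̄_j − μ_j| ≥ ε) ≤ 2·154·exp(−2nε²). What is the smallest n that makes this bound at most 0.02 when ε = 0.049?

Need 2·154·exp(−2nε²) ≤ 0.02, i.e. exp(−2nε²) ≤ 0.02/308.
So 2nε² ≥ ln(308/0.02) = 9.642123.
Hence n ≥ 9.642123/(2·0.049²) = 2007.939.
The smallest integer n is 2008.

2008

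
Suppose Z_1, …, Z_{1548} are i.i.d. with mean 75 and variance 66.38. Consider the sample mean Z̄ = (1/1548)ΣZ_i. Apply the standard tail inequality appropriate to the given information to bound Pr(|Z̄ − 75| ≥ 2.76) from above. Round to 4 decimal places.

With mean and variance of each term known, Chebyshev's inequality bounds the deviation of the sum (or sample mean).
Var(Z̄) = Var(Z_i)/n = 66.38/1548 = 0.042881.
Chebyshev: Pr(|Z̄ − 75| ≥ 2.76) ≤ Var(Z̄)/(2.76)² = 66.38/(1548·2.76²) = 0.0056.

0.0056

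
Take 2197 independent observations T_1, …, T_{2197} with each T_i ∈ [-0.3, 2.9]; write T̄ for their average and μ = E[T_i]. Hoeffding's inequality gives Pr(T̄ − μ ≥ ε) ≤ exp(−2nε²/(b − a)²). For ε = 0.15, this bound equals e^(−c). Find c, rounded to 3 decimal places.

c = 2nε²/(b − a)² = 2·2197·0.15² / 3.2² = 9.6548.

9.655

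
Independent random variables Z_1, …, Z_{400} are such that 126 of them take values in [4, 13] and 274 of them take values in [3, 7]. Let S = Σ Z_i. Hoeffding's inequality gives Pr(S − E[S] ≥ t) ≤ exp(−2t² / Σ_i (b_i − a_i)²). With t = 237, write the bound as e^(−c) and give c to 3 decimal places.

7.700

Σ(b_i − a_i)² = 126·9² + 274·4² = 14590.
c = 2t² / 14590 = 2·237² / 14590 = 7.6997.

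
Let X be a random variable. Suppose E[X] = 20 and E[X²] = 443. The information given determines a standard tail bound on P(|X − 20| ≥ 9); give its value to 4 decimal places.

0.5309

The first two moments determine the variance, so Chebyshev's inequality is the sharpest standard bound available.
Var(X) = E[X²] − (E[X])² = 443 − 400 = 43.
Chebyshev's inequality: P(|X − μ| ≥ t) ≤ Var(X)/t² = 43/81 = 0.5309.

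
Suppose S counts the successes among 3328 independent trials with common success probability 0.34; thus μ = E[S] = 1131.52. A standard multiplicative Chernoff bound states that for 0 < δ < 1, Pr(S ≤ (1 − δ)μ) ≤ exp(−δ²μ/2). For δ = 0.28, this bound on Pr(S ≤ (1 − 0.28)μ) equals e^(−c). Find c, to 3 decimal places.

44.356

c = δ²μ/2 = 0.28²·1131.52/2 = 44.3556.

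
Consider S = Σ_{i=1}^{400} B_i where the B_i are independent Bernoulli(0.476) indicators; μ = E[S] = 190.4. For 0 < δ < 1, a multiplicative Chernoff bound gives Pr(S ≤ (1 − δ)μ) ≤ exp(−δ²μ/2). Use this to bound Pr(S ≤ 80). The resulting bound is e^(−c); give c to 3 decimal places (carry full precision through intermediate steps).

Write 80 = (1 − δ)μ, so δ = 1 − 80/190.4 = 0.5798319…
Then the exponent is δ²μ/2 = (μ − 80)²/(2μ) = 32.006723.

32.007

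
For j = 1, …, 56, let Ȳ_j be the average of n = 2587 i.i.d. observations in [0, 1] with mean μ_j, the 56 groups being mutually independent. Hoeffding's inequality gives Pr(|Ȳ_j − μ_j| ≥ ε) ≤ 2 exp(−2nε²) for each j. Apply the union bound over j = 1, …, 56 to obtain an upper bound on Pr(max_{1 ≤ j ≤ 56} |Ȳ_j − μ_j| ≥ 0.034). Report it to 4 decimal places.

Per-experiment Hoeffding bound: 2·exp(−2·2587·0.034²) = 2·exp(−5.98114) = 0.0050519.
Union bound over 56 events: 56·0.0050519 = 0.28290.

0.2829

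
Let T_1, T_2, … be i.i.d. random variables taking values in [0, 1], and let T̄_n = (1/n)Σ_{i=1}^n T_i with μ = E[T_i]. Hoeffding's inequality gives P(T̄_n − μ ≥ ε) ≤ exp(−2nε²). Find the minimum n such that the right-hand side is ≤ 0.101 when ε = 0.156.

48

Require exp(−2nε²) ≤ 0.101, i.e. 2nε² ≥ ln(1/0.101) = 2.292635.
So n ≥ 2.292635 / (2·0.156²) = 47.104.
The smallest integer n is 48.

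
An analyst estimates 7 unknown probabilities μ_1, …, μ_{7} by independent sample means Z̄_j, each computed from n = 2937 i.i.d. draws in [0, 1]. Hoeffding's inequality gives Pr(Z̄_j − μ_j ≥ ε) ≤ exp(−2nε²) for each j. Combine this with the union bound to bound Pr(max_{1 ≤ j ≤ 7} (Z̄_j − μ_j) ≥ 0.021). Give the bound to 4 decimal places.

0.5249

Per-experiment Hoeffding bound: exp(−2·2937·0.021²) = exp(−2.59043) = 0.074987.
Union bound over 7 events: 7·0.074987 = 0.52491.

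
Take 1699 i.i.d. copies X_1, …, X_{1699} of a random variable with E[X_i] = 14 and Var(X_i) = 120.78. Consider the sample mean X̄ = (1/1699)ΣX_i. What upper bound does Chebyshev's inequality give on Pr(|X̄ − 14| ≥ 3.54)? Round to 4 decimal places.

Var(X̄) = Var(X_i)/n = 120.78/1699 = 0.071089.
Chebyshev: Pr(|X̄ − 14| ≥ 3.54) ≤ Var(X̄)/(3.54)² = 120.78/(1699·3.54²) = 0.0057.

0.0057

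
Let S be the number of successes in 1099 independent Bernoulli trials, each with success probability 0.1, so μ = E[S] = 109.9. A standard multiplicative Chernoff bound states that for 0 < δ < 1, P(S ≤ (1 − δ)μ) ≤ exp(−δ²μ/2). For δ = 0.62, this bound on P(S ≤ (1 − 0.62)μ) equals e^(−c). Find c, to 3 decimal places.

21.123

c = δ²μ/2 = 0.62²·109.9/2 = 21.1228.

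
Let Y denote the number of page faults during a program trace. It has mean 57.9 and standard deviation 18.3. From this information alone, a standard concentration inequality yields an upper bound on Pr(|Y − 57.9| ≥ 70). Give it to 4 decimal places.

Mean and variance are known, so Chebyshev's inequality applies.
Chebyshev: Pr(|Y − μ| ≥ t) ≤ Var(Y)/t².
Var(Y) = σ² = 18.3² = 334.89.
Bound = 334.89 / 4900 = 0.0683.

0.0683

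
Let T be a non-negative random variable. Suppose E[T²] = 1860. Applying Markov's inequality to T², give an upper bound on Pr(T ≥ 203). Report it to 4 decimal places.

0.0451

Since T ≥ 0, the event {T ≥ 203} is the same as {T² ≥ 41209}.
Markov's inequality applied to T² gives Pr(T² ≥ 41209) ≤ E[T²]/41209 = 1860/41209 = 0.0451.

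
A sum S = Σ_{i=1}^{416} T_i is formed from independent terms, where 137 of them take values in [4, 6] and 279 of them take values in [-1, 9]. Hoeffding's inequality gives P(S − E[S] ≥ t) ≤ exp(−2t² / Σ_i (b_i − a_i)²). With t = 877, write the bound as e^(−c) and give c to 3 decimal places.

54.073

Σ(b_i − a_i)² = 137·2² + 279·10² = 28448.
c = 2t² / 28448 = 2·877² / 28448 = 54.0726.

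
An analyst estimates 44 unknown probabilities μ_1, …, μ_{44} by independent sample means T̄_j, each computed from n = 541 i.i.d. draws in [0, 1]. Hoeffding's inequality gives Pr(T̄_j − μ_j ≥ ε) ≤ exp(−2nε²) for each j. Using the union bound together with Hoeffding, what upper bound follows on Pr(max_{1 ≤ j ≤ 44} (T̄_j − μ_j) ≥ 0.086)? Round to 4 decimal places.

Per-experiment Hoeffding bound: exp(−2·541·0.086²) = exp(−8.00247) = 0.00033463.
Union bound over 44 events: 44·0.00033463 = 0.01472.

0.0147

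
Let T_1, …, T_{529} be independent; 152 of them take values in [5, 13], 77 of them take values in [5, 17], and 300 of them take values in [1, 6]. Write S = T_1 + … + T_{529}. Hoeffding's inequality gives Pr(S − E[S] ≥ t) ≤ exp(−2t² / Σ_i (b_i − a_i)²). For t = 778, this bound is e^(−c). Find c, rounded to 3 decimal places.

Σ(b_i − a_i)² = 152·8² + 77·12² + 300·5² = 28316.
c = 2t² / 28316 = 2·778² / 28316 = 42.7521.

42.752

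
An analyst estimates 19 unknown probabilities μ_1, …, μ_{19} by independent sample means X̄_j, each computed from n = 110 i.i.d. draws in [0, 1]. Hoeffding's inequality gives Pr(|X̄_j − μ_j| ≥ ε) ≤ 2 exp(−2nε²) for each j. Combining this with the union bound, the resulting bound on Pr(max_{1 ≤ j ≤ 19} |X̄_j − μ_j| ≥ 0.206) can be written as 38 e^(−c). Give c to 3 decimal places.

Union bound over the 19 events: Pr(max_{1 ≤ j ≤ 19} |X̄_j − μ_j| ≥ 0.206) ≤ 19·2·exp(−2nε²) = 38 exp(−2·110·0.206²).
So c = 2·110·0.206² = 9.3359.

9.336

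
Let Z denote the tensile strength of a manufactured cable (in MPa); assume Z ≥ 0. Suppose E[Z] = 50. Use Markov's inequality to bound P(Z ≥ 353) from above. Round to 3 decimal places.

0.142

Markov's inequality: for a non-negative random variable, P(Z ≥ a) ≤ E[Z]/a.
Here E[Z] = 50 and a = 353, so the bound is 50/353 = 0.1416.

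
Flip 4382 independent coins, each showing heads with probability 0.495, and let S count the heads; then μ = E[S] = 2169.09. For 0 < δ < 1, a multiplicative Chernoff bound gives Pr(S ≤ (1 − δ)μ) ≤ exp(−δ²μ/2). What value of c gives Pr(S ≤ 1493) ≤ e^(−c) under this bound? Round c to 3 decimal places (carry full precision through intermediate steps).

105.366

Write 1493 = (1 − δ)μ, so δ = 1 − 1493/2169.09 = 0.3116929…
Then the exponent is δ²μ/2 = (μ − 1493)²/(2μ) = 105.366234.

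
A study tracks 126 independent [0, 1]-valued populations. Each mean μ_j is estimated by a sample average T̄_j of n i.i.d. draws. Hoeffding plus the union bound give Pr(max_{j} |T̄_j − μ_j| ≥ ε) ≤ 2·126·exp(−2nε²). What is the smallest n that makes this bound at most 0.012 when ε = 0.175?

163

Need 2·126·exp(−2nε²) ≤ 0.012, i.e. exp(−2nε²) ≤ 0.012/252.
So 2nε² ≥ ln(252/0.012) = 9.952278.
Hence n ≥ 9.952278/(2·0.175²) = 162.486.
The smallest integer n is 163.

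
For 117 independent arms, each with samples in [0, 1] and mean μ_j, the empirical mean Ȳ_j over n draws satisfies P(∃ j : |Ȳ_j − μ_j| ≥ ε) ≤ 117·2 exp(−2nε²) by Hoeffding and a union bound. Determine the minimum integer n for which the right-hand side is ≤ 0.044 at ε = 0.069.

Need 2·117·exp(−2nε²) ≤ 0.044, i.e. exp(−2nε²) ≤ 0.044/234.
So 2nε² ≥ ln(234/0.044) = 8.578887.
Hence n ≥ 8.578887/(2·0.069²) = 900.954.
The smallest integer n is 901.

901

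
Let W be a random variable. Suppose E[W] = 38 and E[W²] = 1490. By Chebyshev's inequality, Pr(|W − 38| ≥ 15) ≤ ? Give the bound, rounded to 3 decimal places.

Var(W) = E[W²] − (E[W])² = 1490 − 1444 = 46.
Chebyshev's inequality: Pr(|W − μ| ≥ t) ≤ Var(W)/t² = 46/225 = 0.2044.

0.204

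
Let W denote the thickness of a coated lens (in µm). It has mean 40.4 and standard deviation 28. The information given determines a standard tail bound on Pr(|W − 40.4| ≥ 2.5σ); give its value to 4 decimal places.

Mean and variance are known, so Chebyshev's inequality applies.
Chebyshev: Pr(|W − μ| ≥ t) ≤ Var(W)/t².
Var(W) = σ² = 28² = 784.
t = 2.5·28 = 70.
Bound = 784 / 4900 = 0.1600.

0.1600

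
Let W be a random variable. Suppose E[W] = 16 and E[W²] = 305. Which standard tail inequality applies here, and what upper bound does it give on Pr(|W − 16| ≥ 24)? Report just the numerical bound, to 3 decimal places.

The first two moments determine the variance, so Chebyshev's inequality is the sharpest standard bound available.
Var(W) = E[W²] − (E[W])² = 305 − 256 = 49.
Chebyshev's inequality: Pr(|W − μ| ≥ t) ≤ Var(W)/t² = 49/576 = 0.0851.

0.085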